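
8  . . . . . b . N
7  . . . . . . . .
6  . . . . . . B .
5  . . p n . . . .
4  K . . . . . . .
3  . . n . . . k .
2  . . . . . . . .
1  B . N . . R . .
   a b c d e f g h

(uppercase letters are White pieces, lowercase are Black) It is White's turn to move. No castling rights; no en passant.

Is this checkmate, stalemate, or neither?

White to move; white king on a4.
In check: yes, from the black knight on c3.
Legal moves for White: Ka5, Kb3, Ka3, Bxc3.
White is in check but has 4 legal moves → neither.

neither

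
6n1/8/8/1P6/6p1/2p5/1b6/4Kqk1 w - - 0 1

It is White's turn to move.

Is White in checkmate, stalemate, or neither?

White to move; white king on e1.
In check: yes, from the black queen on f1.
King squares — d1: attacked by Qf1; f1: attacked by Kg1; d2: attacked by Pc3; e2: attacked by Qf1; f2: attacked by Qf1.
Legal moves for White: none.
In check with no legal moves → checkmate.

checkmate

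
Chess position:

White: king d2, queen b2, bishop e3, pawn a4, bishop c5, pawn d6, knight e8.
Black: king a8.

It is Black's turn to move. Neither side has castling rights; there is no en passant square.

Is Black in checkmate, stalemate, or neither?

Black to move; black king on a8.
In check: no.
King squares — a7: attacked by Bc5; b7: attacked by Qb2; b8: attacked by Qb2.
Legal moves for Black: none.
Not in check and no legal moves → stalemate.

stalemate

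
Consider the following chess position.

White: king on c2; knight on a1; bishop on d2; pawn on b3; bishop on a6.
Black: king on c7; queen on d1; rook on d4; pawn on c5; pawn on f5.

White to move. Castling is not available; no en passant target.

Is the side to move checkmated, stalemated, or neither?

neither

White to move; white king on c2.
In check: yes, from the black queen on d1.
Legal moves for White: Kc3, Kb2, Kxd1.
White is in check but has 3 legal moves → neither.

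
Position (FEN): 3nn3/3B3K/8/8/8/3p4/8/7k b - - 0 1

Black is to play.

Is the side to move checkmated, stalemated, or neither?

Black to move; black king on h1.
In check: no.
Legal moves for Black: Ng7, Nc7, Nf6+, Nd6, Nf7, Nb7, Ne6, Nc6, Kh2, Kg2, Kg1, d2.
Black has 12 legal moves and is not in check → neither.

neither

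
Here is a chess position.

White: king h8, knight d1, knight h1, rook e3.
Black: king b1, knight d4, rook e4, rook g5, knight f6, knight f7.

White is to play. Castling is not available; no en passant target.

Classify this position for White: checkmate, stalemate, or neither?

White to move; white king on h8.
In check: yes, from the black knight on f7.
King squares — g7: attacked by Rg5; h7: attacked by Nf6; g8: attacked by Rg5.
Legal moves for White: none.
In check with no legal moves → checkmate.

checkmate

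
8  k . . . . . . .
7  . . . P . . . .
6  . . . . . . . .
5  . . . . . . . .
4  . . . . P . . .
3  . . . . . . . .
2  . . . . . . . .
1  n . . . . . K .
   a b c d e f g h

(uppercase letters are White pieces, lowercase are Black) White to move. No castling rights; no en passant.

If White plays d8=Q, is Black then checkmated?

no

After d8=Q: black king on a8; in check: yes, from the white queen on d8.
Black has 2 legal replies: Kb7, Ka7.
In check but a legal move exists → not checkmate.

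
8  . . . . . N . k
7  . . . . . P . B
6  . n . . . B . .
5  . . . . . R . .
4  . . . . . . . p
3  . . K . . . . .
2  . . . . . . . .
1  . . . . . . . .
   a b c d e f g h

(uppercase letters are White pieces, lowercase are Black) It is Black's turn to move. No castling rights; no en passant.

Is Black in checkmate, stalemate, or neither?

Black to move; black king on h8.
In check: yes, from the white bishop on f6.
King squares — g7: attacked by Bf6; h7: attacked by Nf8; g8: attacked by Pf7.
Legal moves for Black: none.
In check with no legal moves → checkmate.

checkmate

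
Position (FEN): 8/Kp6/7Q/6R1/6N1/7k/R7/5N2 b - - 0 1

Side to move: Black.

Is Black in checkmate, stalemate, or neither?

checkmate

Black to move; black king on h3.
In check: yes, from the white queen on h6.
King squares — g2: attacked by Ra2; h2: attacked by Nf1; g3: attacked by Nf1; g4: attacked by Rg5; h4: attacked by Qh6.
Legal moves for Black: none.
In check with no legal moves → checkmate.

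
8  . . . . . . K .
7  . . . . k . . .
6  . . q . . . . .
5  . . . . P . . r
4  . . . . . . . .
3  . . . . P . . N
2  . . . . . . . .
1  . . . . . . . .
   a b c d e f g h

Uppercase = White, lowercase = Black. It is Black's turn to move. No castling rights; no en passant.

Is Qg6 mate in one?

After Qg6: white king on g8; in check: yes, from the black queen on g6.
King squares — f7: attacked by Qg6; g7: attacked by Qg6; h7: attacked by Rh5; f8: attacked by Ke7; h8: attacked by Rh5.
White has no legal moves → checkmate.

yes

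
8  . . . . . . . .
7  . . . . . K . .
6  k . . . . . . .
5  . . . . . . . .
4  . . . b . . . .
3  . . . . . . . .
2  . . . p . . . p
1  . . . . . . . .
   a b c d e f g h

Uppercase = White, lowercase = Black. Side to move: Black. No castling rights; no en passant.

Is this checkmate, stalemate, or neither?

neither

Black to move; black king on a6.
In check: no.
Legal moves for Black include: Kb7, Ka7, Kb6, Kb5, Ka5, Bh8, Bg7, Ba7, Bf6, Bb6, Be5, Bc5, Be3, Bc3, Bf2, Bb2, Bg1, Ba1, ... (list truncated; more exist).
Black has legal moves and is not in check → neither.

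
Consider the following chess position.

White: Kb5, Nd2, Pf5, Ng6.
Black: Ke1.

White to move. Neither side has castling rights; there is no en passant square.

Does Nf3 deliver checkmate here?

After Nf3: black king on e1; in check: yes, from the white knight on f3.
Black has 4 legal replies: Kf2, Ke2, Kf1, Kd1.
In check but a legal move exists → not checkmate.

no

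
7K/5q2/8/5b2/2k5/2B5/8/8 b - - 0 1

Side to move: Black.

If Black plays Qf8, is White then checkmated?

yes

After Qf8: white king on h8; in check: yes, from the black queen on f8.
King squares — g7: attacked by Qf8; h7: attacked by Bf5; g8: attacked by Qf8.
White has no legal moves → checkmate.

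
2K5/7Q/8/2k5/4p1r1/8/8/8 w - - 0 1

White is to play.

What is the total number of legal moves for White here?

White to move; king on c8.
In check: no.
Legal moves: Kd8, Kb8, Kd7, Kc7, Kb7, Qh8, Qg8, Qg7, Qf7, Qe7+, Qd7, Qc7+, Qb7, Qa7+, Qh6, Qg6, Qh5+, Qf5+, Qh4, Qxe4, Qh3, Qh2, Qh1.
Count: 23.

23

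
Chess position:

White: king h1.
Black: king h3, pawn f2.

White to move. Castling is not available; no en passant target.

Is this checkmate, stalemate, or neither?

stalemate

White to move; white king on h1.
In check: no.
King squares — g1: attacked by Pf2; g2: attacked by Kh3; h2: attacked by Kh3.
Legal moves for White: none.
Not in check and no legal moves → stalemate.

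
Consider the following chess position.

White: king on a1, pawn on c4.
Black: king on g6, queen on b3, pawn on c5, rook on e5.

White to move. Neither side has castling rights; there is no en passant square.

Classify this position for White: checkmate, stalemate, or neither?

White to move; white king on a1.
In check: no.
King squares — b1: attacked by Qb3; a2: attacked by Qb3; b2: attacked by Qb3.
Legal moves for White: none.
Not in check and no legal moves → stalemate.

stalemate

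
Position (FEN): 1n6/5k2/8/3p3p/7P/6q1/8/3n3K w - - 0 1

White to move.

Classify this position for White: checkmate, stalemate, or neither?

White to move; white king on h1.
In check: no.
King squares — g1: attacked by Qg3; g2: attacked by Qg3; h2: attacked by Qg3.
Legal moves for White: none.
Not in check and no legal moves → stalemate.

stalemate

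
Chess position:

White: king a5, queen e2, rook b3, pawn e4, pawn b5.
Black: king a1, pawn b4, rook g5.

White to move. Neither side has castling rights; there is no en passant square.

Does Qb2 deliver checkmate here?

After Qb2: black king on a1; in check: yes, from the white queen on b2.
King squares — b1: attacked by Qb2; a2: attacked by Qb2; b2: attacked by Rb3.
Black has no legal moves → checkmate.

yes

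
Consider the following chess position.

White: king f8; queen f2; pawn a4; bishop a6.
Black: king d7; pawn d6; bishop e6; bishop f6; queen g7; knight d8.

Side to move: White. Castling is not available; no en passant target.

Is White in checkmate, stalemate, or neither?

checkmate

White to move; white king on f8.
In check: yes, from the black queen on g7.
King squares — e7: attacked by Bf6; f7: attacked by Be6; g7: attacked by Bf6; e8: attacked by Kd7; g8: attacked by Be6.
Legal moves for White: none.
In check with no legal moves → checkmate.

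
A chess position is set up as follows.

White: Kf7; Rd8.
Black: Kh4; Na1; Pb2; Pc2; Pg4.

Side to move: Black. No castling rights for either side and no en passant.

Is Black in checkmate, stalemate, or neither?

neither

Black to move; black king on h4.
In check: no.
Legal moves for Black: Kh5, Kg5, Kh3, Kg3, Nb3, g3, c1=Q, c1=R, c1=B, c1=N, b1=Q, b1=R, b1=B, b1=N.
Black has 14 legal moves and is not in check → neither.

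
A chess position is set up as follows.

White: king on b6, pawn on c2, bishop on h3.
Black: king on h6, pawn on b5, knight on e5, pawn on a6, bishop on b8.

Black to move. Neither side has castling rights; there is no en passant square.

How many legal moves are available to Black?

Black to move; king on h6.
In check: no.
Legal moves: Bc7+, Ba7+, Bd6, Kh7, Kg7, Kg6, Kh5, Kg5, Nf7, Nd7+, Ng6, Nc6, Ng4, Nc4+, Nf3, Nd3, a5, b4.
Count: 18.

18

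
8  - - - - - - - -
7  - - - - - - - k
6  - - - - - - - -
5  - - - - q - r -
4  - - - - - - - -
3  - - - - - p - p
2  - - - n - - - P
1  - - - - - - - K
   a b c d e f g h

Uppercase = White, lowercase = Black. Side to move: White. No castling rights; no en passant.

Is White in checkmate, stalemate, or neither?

White to move; white king on h1.
In check: no.
King squares — g1: attacked by Rg5; g2: attacked by Pf3; h2: own pawn.
Legal moves for White: none.
Not in check and no legal moves → stalemate.

stalemate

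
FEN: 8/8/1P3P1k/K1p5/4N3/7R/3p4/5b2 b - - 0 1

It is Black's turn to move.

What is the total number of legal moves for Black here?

2

Black to move; king on h6.
In check: yes, from the white rook on h3.
Legal moves: Kg6, Bxh3.
Count: 2.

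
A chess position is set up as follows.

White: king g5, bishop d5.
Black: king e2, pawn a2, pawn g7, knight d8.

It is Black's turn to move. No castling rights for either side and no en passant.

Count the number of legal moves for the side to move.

16

Black to move; king on e2.
In check: no.
Legal moves: Nf7+, Nb7, Ne6+, Nc6, Ke3, Kd3, Kf2, Kd2, Kf1, Ke1, Kd1, g6, a1=Q, a1=R, a1=B, a1=N.
Count: 16.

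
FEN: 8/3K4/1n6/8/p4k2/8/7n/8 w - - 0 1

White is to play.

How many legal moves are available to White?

White to move; king on d7.
In check: yes, from the black knight on b6.
Legal moves: Ke8, Kd8, Ke7, Kc7, Ke6, Kd6, Kc6.
Count: 7.

7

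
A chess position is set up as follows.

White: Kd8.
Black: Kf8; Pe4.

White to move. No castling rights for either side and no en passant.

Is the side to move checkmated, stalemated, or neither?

neither

White to move; white king on d8.
In check: no.
Legal moves for White: Kc8, Kd7, Kc7.
White has 3 legal moves and is not in check → neither.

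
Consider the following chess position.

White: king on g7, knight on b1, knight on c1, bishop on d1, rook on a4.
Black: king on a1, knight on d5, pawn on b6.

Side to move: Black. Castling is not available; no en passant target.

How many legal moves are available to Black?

2

Black to move; king on a1.
In check: yes, from the white rook on a4.
Legal moves: Kb2, Kxb1.
Count: 2.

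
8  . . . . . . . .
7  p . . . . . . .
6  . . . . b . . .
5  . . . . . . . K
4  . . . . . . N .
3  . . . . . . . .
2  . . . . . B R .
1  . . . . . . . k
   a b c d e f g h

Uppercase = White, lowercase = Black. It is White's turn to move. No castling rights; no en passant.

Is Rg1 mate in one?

After Rg1: black king on h1; in check: yes, from the white rook on g1.
King squares — g1: attacked by Bf2; g2: attacked by Rg1; h2: attacked by Ng4.
Black has no legal moves → checkmate.

yes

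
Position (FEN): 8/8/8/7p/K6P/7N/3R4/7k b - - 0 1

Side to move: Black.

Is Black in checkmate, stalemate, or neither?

Black to move; black king on h1.
In check: no.
King squares — g1: attacked by Nh3; g2: attacked by Rd2; h2: attacked by Rd2.
Legal moves for Black: none.
Not in check and no legal moves → stalemate.

stalemate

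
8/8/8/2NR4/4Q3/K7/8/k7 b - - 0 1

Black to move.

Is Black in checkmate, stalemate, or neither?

stalemate

Black to move; black king on a1.
In check: no.
King squares — b1: attacked by Qe4; a2: attacked by Ka3; b2: attacked by Ka3.
Legal moves for Black: none.
Not in check and no legal moves → stalemate.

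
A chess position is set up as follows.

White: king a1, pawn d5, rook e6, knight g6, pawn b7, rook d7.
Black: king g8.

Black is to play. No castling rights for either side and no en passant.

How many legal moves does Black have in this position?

0

Black to move; king on g8.
In check: no.
Legal moves: none.
Count: 0.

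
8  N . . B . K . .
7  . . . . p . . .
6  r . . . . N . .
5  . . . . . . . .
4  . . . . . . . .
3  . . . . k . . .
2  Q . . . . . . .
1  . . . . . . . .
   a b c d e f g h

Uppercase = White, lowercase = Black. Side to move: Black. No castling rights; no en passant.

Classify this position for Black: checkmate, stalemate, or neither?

neither

Black to move; black king on e3.
In check: no.
Legal moves for Black: Rxa8, Ra7, Rxf6+, Re6, Rd6, Rc6, Rb6, Ra5, Ra4, Ra3, Rxa2, Kf4, Kd4, Kf3, Kd3, exf6, e6, e5.
Black has 18 legal moves and is not in check → neither.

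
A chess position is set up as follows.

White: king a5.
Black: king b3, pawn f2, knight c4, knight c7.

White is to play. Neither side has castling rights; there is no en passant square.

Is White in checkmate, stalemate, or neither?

White to move; white king on a5.
In check: yes, from the black knight on c4.
King squares — a4: attacked by Kb3; b4: attacked by Kb3; b5: attacked by Nc7; a6: attacked by Nc7; b6: attacked by Nc4.
Legal moves for White: none.
In check with no legal moves → checkmate.

checkmate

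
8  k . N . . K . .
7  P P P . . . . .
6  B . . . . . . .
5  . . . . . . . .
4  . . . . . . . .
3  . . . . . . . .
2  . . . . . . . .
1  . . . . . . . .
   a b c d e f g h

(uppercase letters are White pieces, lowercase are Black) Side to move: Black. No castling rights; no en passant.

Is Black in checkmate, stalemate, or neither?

Black to move; black king on a8.
In check: yes, from the white pawn on b7.
King squares — a7: attacked by Nc8; b7: attacked by Ba6; b8: attacked by Pa7.
Legal moves for Black: none.
In check with no legal moves → checkmate.

checkmate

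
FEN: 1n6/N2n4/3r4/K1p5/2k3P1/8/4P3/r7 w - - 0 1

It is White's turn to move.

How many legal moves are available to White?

0

White to move; king on a5.
In check: yes, from the black rook on a1.
Legal moves: none.
Count: 0.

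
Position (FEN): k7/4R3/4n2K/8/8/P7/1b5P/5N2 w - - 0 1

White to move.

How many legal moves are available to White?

White to move; king on h6.
In check: no.
Legal moves: Re8+, Rh7, Rg7, Rf7, Rd7, Rc7, Rb7, Ra7+, Rxe6, Kh7, Kg6, Kh5, Ng3, Ne3, Nd2, a4, h3, h4.
Count: 18.

18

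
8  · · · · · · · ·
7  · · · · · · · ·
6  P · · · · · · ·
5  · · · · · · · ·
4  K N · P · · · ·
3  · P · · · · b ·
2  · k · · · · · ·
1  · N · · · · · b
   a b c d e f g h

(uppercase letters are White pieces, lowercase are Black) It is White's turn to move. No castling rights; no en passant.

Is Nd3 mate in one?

no

After Nd3: black king on b2; in check: yes, from the white knight on d3.
Black has 4 legal replies: Kc2, Ka2, Kxb1, Ka1.
In check but a legal move exists → not checkmate.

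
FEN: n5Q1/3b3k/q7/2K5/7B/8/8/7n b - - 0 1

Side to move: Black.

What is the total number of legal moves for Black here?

2

Black to move; king on h7.
In check: yes, from the white queen on g8.
Legal moves: Kxg8, Kh6.
Count: 2.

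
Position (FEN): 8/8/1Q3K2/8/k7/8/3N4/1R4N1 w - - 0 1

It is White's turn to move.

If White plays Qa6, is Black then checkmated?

yes

After Qa6: black king on a4; in check: yes, from the white queen on a6.
King squares — a3: attacked by Qa6; b3: attacked by Rb1; b4: attacked by Rb1; a5: attacked by Qa6; b5: attacked by Rb1.
Black has no legal moves → checkmate.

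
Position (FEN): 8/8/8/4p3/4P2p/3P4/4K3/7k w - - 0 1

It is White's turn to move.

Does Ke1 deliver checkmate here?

After Ke1: black king on h1; in check: no.
Black is not in check, so this cannot be checkmate.

no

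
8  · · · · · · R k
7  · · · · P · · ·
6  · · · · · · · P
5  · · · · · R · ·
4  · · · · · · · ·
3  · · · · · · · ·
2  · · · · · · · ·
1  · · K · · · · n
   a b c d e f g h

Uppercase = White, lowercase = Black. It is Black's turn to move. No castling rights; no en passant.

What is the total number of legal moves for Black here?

2

Black to move; king on h8.
In check: yes, from the white rook on g8.
Legal moves: Kxg8, Kh7.
Count: 2.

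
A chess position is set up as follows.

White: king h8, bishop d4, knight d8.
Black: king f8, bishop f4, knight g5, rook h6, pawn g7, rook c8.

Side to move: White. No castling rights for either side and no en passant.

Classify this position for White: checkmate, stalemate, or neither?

White to move; white king on h8.
In check: yes, from the black rook on h6.
King squares — g7: attacked by Kf8; h7: attacked by Ng5; g8: attacked by Kf8.
Legal moves for White: none.
In check with no legal moves → checkmate.

checkmate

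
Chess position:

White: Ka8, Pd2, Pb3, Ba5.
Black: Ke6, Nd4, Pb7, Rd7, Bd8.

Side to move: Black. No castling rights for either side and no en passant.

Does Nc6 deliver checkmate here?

no

After Nc6: white king on a8; in check: no.
White is not in check, so this cannot be checkmate.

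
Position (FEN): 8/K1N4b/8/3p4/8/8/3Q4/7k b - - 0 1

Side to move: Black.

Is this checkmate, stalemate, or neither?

neither

Black to move; black king on h1.
In check: no.
Legal moves for Black: Bg8, Bg6, Bf5, Be4, Bd3, Bc2, Bb1, Kg1, d4.
Black has 9 legal moves and is not in check → neither.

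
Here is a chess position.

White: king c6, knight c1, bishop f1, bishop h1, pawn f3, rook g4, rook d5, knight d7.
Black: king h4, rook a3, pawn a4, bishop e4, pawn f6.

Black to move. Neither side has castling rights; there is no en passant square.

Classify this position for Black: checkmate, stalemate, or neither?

checkmate

Black to move; black king on h4.
In check: yes, from the white rook on g4.
King squares — g3: attacked by Rg4; h3: attacked by Bf1; g4: attacked by Pf3; g5: attacked by Rg4; h5: attacked by Rd5.
Legal moves for Black: none.
In check with no legal moves → checkmate.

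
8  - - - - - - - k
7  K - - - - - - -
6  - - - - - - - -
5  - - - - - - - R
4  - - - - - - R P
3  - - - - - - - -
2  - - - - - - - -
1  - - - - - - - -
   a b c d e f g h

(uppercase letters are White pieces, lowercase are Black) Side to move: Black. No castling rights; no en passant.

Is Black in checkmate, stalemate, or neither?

checkmate

Black to move; black king on h8.
In check: yes, from the white rook on h5.
King squares — g7: attacked by Rg4; h7: attacked by Rh5; g8: attacked by Rg4.
Legal moves for Black: none.
In check with no legal moves → checkmate.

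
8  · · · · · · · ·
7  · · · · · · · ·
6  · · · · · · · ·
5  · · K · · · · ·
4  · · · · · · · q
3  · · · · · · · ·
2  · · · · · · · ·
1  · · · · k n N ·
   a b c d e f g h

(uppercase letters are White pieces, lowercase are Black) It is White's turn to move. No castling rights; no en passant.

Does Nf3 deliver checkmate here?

After Nf3: black king on e1; in check: yes, from the white knight on f3.
Black has 3 legal replies: Kf2, Ke2, Kd1.
In check but a legal move exists → not checkmate.

no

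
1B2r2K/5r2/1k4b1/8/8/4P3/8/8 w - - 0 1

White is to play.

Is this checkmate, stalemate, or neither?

checkmate

White to move; white king on h8.
In check: yes, from the black rook on e8.
King squares — g7: attacked by Rf7; h7: attacked by Bg6; g8: attacked by Re8.
Legal moves for White: none.
In check with no legal moves → checkmate.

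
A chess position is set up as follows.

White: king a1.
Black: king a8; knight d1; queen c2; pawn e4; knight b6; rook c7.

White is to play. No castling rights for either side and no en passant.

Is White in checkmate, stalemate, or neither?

White to move; white king on a1.
In check: no.
King squares — b1: attacked by Qc2; a2: attacked by Qc2; b2: attacked by Nd1.
Legal moves for White: none.
Not in check and no legal moves → stalemate.

stalemate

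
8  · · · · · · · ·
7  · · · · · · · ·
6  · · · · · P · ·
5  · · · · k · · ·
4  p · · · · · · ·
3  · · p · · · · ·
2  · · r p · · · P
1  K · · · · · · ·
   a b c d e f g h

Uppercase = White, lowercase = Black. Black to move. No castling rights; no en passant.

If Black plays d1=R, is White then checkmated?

After d1=R: white king on a1; in check: yes, from the black rook on d1.
King squares — b1: attacked by Rd1; a2: attacked by Rc2; b2: attacked by Rc2.
White has no legal moves → checkmate.

yes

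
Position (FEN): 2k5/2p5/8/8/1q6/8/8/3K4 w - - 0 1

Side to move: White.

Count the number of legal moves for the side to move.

White to move; king on d1.
In check: no.
Legal moves: Ke2, Kc2, Kc1.
Count: 3.

3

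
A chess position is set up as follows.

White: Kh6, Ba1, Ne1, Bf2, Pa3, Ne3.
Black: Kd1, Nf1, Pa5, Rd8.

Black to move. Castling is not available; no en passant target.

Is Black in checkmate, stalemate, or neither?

neither

Black to move; black king on d1.
In check: yes, from the white knight on e3.
King squares — c1: available; e1: attacked by Bf2; c2: attacked by Ne1; d2: available; e2: available.
Legal moves for Black: Ke2, Kd2, Kc1, Nxe3.
Black is in check but has 4 legal moves → neither.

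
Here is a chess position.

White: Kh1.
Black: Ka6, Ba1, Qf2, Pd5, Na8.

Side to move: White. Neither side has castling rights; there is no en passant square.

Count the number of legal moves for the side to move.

0

White to move; king on h1.
In check: no.
Legal moves: none.
Count: 0.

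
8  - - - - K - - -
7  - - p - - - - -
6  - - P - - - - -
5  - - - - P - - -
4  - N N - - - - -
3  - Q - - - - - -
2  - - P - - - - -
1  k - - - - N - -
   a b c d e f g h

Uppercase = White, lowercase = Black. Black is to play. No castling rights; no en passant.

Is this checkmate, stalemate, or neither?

Black to move; black king on a1.
In check: no.
King squares — b1: attacked by Qb3; a2: attacked by Qb3; b2: attacked by Qb3.
Legal moves for Black: none.
Not in check and no legal moves → stalemate.

stalemate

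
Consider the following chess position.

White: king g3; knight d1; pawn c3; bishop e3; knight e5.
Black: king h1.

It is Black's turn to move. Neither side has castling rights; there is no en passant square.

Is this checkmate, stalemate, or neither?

stalemate

Black to move; black king on h1.
In check: no.
King squares — g1: attacked by Be3; g2: attacked by Kg3; h2: attacked by Kg3.
Legal moves for Black: none.
Not in check and no legal moves → stalemate.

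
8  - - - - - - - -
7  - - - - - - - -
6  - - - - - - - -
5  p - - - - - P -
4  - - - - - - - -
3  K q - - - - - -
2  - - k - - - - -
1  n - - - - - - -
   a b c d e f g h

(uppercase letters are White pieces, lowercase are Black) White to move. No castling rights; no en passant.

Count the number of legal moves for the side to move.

White to move; king on a3.
In check: yes, from the black queen on b3.
Legal moves: none.
Count: 0.

0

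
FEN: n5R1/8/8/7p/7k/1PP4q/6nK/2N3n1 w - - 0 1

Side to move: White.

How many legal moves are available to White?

White to move; king on h2.
In check: yes, from the black queen on h3.
Legal moves: Kxg1.
Count: 1.

1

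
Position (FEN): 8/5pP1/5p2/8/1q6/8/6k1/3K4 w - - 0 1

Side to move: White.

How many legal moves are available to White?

7

White to move; king on d1.
In check: no.
Legal moves: Ke2, Kc2, Kc1, g8=Q+, g8=R+, g8=B, g8=N.
Count: 7.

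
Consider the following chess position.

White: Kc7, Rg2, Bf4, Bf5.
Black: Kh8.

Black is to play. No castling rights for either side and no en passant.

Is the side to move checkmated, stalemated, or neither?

Black to move; black king on h8.
In check: no.
King squares — g7: attacked by Rg2; h7: attacked by Bf5; g8: attacked by Rg2.
Legal moves for Black: none.
Not in check and no legal moves → stalemate.

stalemate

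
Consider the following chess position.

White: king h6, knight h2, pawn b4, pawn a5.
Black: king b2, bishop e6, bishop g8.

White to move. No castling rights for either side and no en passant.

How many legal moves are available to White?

White to move; king on h6.
In check: no.
Legal moves: Kg7, Kg6, Kh5, Kg5, Ng4, Nf3, Nf1, a6, b5.
Count: 9.

9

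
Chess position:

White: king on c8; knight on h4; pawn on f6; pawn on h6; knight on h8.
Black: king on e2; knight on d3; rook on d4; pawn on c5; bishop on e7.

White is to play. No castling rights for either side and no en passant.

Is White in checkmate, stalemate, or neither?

White to move; white king on c8.
In check: no.
Legal moves for White: Nf7, N8g6, Kb8, Kc7, Kb7, N4g6, Nf5, Nf3, Ng2, fxe7, h7, f7.
White has 12 legal moves and is not in check → neither.

neither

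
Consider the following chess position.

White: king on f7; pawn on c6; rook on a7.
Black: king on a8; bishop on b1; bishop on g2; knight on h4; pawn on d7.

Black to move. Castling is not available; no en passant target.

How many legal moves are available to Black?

2

Black to move; king on a8.
In check: yes, from the white rook on a7.
Legal moves: Kb8, Kxa7.
Count: 2.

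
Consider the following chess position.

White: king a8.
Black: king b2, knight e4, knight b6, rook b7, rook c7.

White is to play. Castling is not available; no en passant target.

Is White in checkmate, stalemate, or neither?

checkmate

White to move; white king on a8.
In check: yes, from the black knight on b6.
King squares — a7: attacked by Rb7; b7: attacked by Rc7; b8: attacked by Rb7.
Legal moves for White: none.
In check with no legal moves → checkmate.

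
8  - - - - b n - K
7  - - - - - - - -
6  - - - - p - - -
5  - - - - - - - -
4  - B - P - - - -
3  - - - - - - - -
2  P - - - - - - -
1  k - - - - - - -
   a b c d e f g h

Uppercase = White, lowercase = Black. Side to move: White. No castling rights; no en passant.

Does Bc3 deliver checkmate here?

no

After Bc3: black king on a1; in check: yes, from the white bishop on c3.
Black has 2 legal replies: Kxa2, Kb1.
In check but a legal move exists → not checkmate.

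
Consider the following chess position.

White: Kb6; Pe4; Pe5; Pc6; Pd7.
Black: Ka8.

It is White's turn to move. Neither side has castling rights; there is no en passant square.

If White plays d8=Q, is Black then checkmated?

After d8=Q: black king on a8; in check: yes, from the white queen on d8.
King squares — a7: attacked by Kb6; b7: attacked by Kb6; b8: attacked by Qd8.
Black has no legal moves → checkmate.

yes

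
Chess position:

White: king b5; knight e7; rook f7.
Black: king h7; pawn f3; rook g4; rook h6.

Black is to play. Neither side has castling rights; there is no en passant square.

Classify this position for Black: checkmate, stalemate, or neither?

Black to move; black king on h7.
In check: yes, from the white rook on f7.
Legal moves for Black: Kh8, Rg7.
Black is in check but has 2 legal moves → neither.

neither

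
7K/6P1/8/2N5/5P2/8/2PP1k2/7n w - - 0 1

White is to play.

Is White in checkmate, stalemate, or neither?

neither

White to move; white king on h8.
In check: no.
Legal moves for White include: Kg8, Kh7, Nd7, Nb7, Ne6, Na6, Ne4+, Na4, Nd3+, Nb3, g8=Q, g8=R, g8=B, g8=N, f5, d3, c3, d4, ... (list truncated; more exist).
White has legal moves and is not in check → neither.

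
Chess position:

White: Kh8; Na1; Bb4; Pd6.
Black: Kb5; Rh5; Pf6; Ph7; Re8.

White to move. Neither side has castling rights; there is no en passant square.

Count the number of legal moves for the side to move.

1

White to move; king on h8.
In check: yes, from the black rook on e8.
Legal moves: Kg7.
Count: 1.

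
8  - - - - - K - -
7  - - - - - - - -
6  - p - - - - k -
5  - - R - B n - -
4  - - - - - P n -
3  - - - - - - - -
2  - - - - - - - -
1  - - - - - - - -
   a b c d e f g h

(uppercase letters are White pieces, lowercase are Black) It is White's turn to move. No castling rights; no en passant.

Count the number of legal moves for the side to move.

22

White to move; king on f8.
In check: no.
Legal moves: Kg8, Ke8, Bh8, Bb8, Bg7, Bc7, Bf6, Bd6, Bd4, Bc3, Bb2, Ba1, Rc8, Rc7, Rc6+, Rd5, Rb5, Ra5, Rc4, Rc3, Rc2, Rc1.
Count: 22.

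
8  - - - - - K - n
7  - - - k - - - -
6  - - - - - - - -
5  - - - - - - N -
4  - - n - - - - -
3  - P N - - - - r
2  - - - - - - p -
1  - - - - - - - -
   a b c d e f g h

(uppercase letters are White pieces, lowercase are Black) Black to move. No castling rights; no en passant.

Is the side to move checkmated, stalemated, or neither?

Black to move; black king on d7.
In check: no.
Legal moves for Black include: Nf7, Ng6+, Kd8, Kc8, Kc7, Kd6, Kc6, Nd6, Nb6, Ne5, Na5, Ne3, Na3, Nd2, Nb2, Rh7, Rh6, Rh5, ... (list truncated; more exist).
Black has legal moves and is not in check → neither.

neither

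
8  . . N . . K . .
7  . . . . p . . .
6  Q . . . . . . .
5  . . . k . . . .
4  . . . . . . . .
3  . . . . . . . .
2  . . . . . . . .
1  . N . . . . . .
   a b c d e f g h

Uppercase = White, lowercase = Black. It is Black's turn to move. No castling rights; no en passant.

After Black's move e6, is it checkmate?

no

After e6: white king on f8; in check: no.
White is not in check, so this cannot be checkmate.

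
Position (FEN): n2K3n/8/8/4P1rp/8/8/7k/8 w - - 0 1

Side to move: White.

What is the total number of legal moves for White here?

White to move; king on d8.
In check: no.
Legal moves: Ke8, Kc8, Ke7, Kd7, e6.
Count: 5.

5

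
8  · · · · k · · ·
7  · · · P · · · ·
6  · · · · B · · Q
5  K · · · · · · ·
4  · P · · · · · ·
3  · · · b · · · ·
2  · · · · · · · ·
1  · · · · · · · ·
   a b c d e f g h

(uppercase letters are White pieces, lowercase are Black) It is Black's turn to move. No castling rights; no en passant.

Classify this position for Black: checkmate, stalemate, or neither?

neither

Black to move; black king on e8.
In check: yes, from the white pawn on d7.
King squares — d7: attacked by Be6; e7: available; f7: attacked by Be6; d8: available; f8: attacked by Qh6.
Legal moves for Black: Kd8, Ke7.
Black is in check but has 2 legal moves → neither.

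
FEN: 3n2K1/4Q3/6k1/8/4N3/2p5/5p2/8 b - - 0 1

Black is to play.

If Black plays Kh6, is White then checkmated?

After Kh6: white king on g8; in check: no.
White is not in check, so this cannot be checkmate.

no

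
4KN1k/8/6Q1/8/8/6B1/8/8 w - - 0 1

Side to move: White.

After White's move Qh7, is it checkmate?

yes

After Qh7: black king on h8; in check: yes, from the white queen on h7.
King squares — g7: attacked by Qh7; h7: attacked by Nf8; g8: attacked by Qh7.
Black has no legal moves → checkmate.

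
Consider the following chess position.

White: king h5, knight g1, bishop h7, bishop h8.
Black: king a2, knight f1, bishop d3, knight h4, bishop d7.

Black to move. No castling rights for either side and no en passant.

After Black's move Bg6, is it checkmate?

After Bg6: white king on h5; in check: yes, from the black bishop on g6.
White has 4 legal replies: Kh6, Kg5, Kxh4, Bxg6.
In check but a legal move exists → not checkmate.

no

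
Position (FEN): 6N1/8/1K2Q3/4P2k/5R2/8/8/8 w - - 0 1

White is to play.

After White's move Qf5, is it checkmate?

After Qf5: black king on h5; in check: yes, from the white queen on f5.
King squares — g4: attacked by Rf4; h4: attacked by Rf4; g5: attacked by Qf5; g6: attacked by Qf5; h6: attacked by Ng8.
Black has no legal moves → checkmate.

yes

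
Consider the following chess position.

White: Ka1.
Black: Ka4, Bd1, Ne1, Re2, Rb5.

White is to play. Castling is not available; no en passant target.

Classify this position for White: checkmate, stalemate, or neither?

White to move; white king on a1.
In check: no.
King squares — b1: attacked by Rb5; a2: attacked by Re2; b2: attacked by Re2.
Legal moves for White: none.
Not in check and no legal moves → stalemate.

stalemate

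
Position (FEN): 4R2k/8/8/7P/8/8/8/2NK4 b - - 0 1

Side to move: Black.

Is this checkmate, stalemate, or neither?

neither

Black to move; black king on h8.
In check: yes, from the white rook on e8.
King squares — g7: available; h7: available; g8: attacked by Re8.
Legal moves for Black: Kh7, Kg7.
Black is in check but has 2 legal moves → neither.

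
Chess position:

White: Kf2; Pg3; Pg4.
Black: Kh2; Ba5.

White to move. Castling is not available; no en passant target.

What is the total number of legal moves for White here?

5

White to move; king on f2.
In check: no.
Legal moves: Kf3, Ke3, Ke2, Kf1, g5.
Count: 5.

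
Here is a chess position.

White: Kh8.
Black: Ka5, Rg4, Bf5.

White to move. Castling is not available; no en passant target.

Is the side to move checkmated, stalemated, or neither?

stalemate

White to move; white king on h8.
In check: no.
King squares — g7: attacked by Rg4; h7: attacked by Bf5; g8: attacked by Rg4.
Legal moves for White: none.
Not in check and no legal moves → stalemate.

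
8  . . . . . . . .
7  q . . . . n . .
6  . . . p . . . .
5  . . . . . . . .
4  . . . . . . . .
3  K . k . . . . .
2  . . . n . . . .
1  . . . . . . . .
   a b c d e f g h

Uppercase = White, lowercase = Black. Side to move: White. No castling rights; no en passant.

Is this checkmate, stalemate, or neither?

White to move; white king on a3.
In check: yes, from the black queen on a7.
King squares — a2: attacked by Qa7; b2: attacked by Kc3; b3: attacked by Nd2; a4: attacked by Qa7; b4: attacked by Kc3.
Legal moves for White: none.
In check with no legal moves → checkmate.

checkmate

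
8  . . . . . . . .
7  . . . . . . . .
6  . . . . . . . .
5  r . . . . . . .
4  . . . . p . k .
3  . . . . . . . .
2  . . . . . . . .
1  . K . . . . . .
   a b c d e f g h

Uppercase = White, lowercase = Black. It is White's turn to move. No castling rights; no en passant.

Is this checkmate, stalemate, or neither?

White to move; white king on b1.
In check: no.
Legal moves for White: Kc2, Kb2, Kc1.
White has 3 legal moves and is not in check → neither.

neither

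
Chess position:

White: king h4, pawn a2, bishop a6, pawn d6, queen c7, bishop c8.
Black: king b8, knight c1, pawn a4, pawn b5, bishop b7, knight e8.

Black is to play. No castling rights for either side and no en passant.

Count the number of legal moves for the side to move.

3

Black to move; king on b8.
In check: yes, from the white queen on c7.
Legal moves: Ka8, Ka7, Nxc7.
Count: 3.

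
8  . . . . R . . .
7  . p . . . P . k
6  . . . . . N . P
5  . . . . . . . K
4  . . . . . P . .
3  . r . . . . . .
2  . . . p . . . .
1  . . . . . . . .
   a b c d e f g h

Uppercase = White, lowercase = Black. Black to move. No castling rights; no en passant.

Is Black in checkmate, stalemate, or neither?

checkmate

Black to move; black king on h7.
In check: yes, from the white knight on f6.
King squares — g6: attacked by Kh5; h6: attacked by Kh5; g7: attacked by Ph6; g8: attacked by Nf6; h8: attacked by Re8.
Legal moves for Black: none.
In check with no legal moves → checkmate.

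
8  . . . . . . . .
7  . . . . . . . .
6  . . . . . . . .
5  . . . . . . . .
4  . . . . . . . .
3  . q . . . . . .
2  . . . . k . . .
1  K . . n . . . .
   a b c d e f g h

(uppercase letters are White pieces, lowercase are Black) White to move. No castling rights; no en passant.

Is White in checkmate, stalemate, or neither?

White to move; white king on a1.
In check: no.
King squares — b1: attacked by Qb3; a2: attacked by Qb3; b2: attacked by Nd1.
Legal moves for White: none.
Not in check and no legal moves → stalemate.

stalemate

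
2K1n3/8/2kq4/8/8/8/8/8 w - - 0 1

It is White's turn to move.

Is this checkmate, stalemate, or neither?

White to move; white king on c8.
In check: no.
King squares — b7: attacked by Kc6; c7: attacked by Kc6; d7: attacked by Kc6; b8: attacked by Qd6; d8: attacked by Qd6.
Legal moves for White: none.
Not in check and no legal moves → stalemate.

stalemate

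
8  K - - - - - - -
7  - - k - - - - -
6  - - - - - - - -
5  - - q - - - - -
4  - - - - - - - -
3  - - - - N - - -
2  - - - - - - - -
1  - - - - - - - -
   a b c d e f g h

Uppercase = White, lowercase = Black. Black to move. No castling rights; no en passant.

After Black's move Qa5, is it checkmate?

After Qa5: white king on a8; in check: yes, from the black queen on a5.
King squares — a7: attacked by Qa5; b7: attacked by Kc7; b8: attacked by Kc7.
White has no legal moves → checkmate.

yes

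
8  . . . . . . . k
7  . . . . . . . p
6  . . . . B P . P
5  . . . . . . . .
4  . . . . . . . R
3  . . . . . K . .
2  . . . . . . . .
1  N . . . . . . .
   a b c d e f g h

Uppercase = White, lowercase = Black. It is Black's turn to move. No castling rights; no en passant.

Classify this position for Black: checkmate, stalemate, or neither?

stalemate

Black to move; black king on h8.
In check: no.
King squares — g7: attacked by Pf6; h7: own pawn; g8: attacked by Be6.
Legal moves for Black: none.
Not in check and no legal moves → stalemate.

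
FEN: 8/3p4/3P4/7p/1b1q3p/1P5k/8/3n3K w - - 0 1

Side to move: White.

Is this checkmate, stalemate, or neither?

stalemate

White to move; white king on h1.
In check: no.
King squares — g1: attacked by Qd4; g2: attacked by Kh3; h2: attacked by Kh3.
Legal moves for White: none.
Not in check and no legal moves → stalemate.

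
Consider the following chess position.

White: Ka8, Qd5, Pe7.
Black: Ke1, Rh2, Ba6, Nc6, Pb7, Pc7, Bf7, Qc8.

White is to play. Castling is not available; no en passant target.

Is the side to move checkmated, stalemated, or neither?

White to move; white king on a8.
In check: yes, from the black queen on c8.
King squares — a7: attacked by Nc6; b7: attacked by Ba6; b8: attacked by Nc6.
Legal moves for White: none.
In check with no legal moves → checkmate.

checkmate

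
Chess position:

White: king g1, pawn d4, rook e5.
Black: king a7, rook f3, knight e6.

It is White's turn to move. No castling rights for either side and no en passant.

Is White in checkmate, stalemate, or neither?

neither

White to move; white king on g1.
In check: no.
Legal moves for White: Rxe6, Rh5, Rg5, Rf5, Rd5, Rc5, Rb5, Ra5+, Re4, Re3, Re2, Re1, Kh2, Kg2, Kh1, d5.
White has 16 legal moves and is not in check → neither.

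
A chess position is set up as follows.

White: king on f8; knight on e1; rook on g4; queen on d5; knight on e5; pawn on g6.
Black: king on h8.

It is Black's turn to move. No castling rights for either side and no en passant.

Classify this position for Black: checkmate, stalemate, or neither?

Black to move; black king on h8.
In check: no.
King squares — g7: attacked by Kf8; h7: attacked by Pg6; g8: attacked by Qd5.
Legal moves for Black: none.
Not in check and no legal moves → stalemate.

stalemate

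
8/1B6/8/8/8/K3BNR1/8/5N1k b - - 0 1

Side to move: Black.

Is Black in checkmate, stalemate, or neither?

Black to move; black king on h1.
In check: no.
King squares — g1: attacked by Be3; g2: attacked by Rg3; h2: attacked by Nf1.
Legal moves for Black: none.
Not in check and no legal moves → stalemate.

stalemate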